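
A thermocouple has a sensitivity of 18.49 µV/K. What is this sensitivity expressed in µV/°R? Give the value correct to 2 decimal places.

The quantity depends on a temperature interval, so only the ratio of degree sizes applies; the offset between the scales is irrelevant.
A change of 1°R is a change of 5/9 K, so per °R the value is 18.49 × 5/9 = 10.27.

10.27 µV/°R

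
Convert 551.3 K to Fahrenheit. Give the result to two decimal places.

532.67°F

In Celsius: 551.3 - 273.15 = 278.1500°C.
In Fahrenheit: 278.1500 × 1.8 + 32 = 532.67°F.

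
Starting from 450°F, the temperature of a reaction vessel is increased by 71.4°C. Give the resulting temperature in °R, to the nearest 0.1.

Initial temperature in Celsius: (450 - 32) × 5/9 = 232.2222°C.
Final Celsius temperature: 232.2222 + 71.4000 = 303.6222°C.
In Rankine: 303.6222 × 1.8 + 491.67 = 1038.2°R.

1038.2°R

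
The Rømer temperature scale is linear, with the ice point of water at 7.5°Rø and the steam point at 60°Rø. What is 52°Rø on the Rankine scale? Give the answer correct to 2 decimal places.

Linear interpolation between the fixed points: C = (52 - 7.5) × 100 / (60 - 7.5) = 84.7619°C.
Then 84.7619 × 1.8 + 491.67 = 644.24°R.

644.24°R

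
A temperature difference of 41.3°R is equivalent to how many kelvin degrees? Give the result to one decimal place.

An interval of 1°R corresponds to 5/9 K.
41.3 × 5/9 = 22.9.

22.9 K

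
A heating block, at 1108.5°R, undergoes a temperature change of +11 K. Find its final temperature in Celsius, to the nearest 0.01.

Initial temperature in Celsius: (1108.5 - 491.67) × 5/9 = 342.6833°C.
The 11 K change is an interval; Kelvin and Celsius degrees are the same size, so ΔC = +11°C.
Final Celsius temperature: 342.6833 + 11.0000 = 353.6833°C.

353.68°C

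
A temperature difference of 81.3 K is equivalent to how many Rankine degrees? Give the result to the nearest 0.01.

146.34°R

Only the scale ratio 1.8 matters for a change in temperature.
81.3 × 1.8 = 146.34.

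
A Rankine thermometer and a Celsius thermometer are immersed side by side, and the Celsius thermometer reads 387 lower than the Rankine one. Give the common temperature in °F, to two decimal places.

Let x be the Rankine reading; then the Celsius reading is 5/9·x - 273.15.
(5/9·x - 273.15) - x = -387  ⇒  (-4/9)·x = -113.85  ⇒  x = 256.1625°R.
In Celsius: (256.1625 - 491.67) × 5/9 = -130.8375°C.
In Fahrenheit: -130.8375 × 1.8 + 32 = -203.51°F.

-203.51°F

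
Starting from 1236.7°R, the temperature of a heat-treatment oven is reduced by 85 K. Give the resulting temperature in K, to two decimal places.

Initial temperature in Celsius: (1236.7 - 491.67) × 5/9 = 413.9056°C.
The 85 K change is an interval; Kelvin and Celsius degrees are the same size, so ΔC = -85°C.
Final Celsius temperature: 413.9056 - 85.0000 = 328.9056°C.
In kelvin: 328.9056 + 273.15 = 602.06 K.

602.06 K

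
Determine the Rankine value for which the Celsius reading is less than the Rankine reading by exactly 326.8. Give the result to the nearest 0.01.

Let R be the Rankine reading. The Celsius reading is C = 5/9·R - 273.15.
Require C - R = -326.8: (-4/9)·R - 273.15 = -326.8.
R = (-326.8 + 273.15) / (-4/9) = 120.71.

120.71°R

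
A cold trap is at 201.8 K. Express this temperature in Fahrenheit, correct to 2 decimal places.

-96.43°F

In Celsius: 201.8 - 273.15 = -71.3500°C.
In Fahrenheit: -71.3500 × 1.8 + 32 = -96.43°F.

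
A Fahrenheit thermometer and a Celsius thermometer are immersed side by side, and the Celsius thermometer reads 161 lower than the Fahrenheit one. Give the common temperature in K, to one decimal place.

434.4 K

Let x be the Fahrenheit reading; then the Celsius reading is 5/9·x - 17.7778.
(5/9·x - 17.7778) - x = -161  ⇒  (-4/9)·x = -143.222  ⇒  x = 322.2500°F.
In Celsius: (322.25 - 32) × 5/9 = 161.2500°C.
In kelvin: 161.2500 + 273.15 = 434.4 K.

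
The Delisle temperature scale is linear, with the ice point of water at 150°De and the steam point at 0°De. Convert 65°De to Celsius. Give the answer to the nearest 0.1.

56.7°C

Linear interpolation between the fixed points: C = (65 - 150) × 100 / (0 - 150) = 56.6667°C.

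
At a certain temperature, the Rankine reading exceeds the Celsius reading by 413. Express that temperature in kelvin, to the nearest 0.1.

174.8 K

Let x be the Celsius reading; then the Rankine reading is 1.8·x + 491.67.
(1.8·x + 491.67) - x = 413  ⇒  (0.8)·x = -78.67  ⇒  x = -98.3375°C.
In kelvin: -98.3375 + 273.15 = 174.8 K.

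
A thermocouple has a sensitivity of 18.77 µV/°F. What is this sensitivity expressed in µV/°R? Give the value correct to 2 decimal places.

Since only a temperature interval is involved, the additive offset between the scales drops out.
A change of 1°R is a change of 1°F, so per °R the value is 18.77 × 1 = 18.77.

18.77 µV/°R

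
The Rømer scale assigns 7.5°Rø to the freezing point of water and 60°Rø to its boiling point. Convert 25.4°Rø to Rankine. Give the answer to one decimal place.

553.0°R

Linear interpolation between the fixed points: C = (25.4 - 7.5) × 100 / (60 - 7.5) = 34.0952°C.
Then 34.0952 × 1.8 + 491.67 = 553.0°R.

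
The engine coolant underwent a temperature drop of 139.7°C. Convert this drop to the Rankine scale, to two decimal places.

251.46°R

For a temperature interval the offset drops out; only the factor 1.8 applies.
139.7 × 1.8 = 251.46.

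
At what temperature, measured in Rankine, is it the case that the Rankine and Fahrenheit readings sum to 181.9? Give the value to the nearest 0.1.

Let R be the Rankine reading. The Fahrenheit reading is F = 1·R - 459.67.
Require R + F = 181.9: (2)·R - 459.67 = 181.9.
R = (181.9 + 459.67) / (2) = 320.8.

320.8°R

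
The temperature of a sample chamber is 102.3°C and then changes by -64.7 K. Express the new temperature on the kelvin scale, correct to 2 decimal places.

The 64.7 K change is an interval; Kelvin and Celsius degrees are the same size, so ΔC = -64.7°C.
Final Celsius temperature: 102.3000 - 64.7000 = 37.6000°C.
In kelvin: 37.6000 + 273.15 = 310.75 K.

310.75 K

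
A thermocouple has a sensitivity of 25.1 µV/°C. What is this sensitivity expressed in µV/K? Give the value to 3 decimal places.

Since only a temperature interval is involved, the additive offset between the scales drops out.
A change of 1 K is a change of 1°C, so per K the value is 25.1 × 1 = 25.100.

25.100 µV/K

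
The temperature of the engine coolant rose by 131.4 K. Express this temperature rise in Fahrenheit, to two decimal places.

236.52°F

An interval of 1 K corresponds to 1.8°F.
131.4 × 1.8 = 236.52.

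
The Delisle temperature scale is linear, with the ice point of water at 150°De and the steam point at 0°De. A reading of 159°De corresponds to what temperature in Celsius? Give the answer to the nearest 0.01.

Linear interpolation between the fixed points: C = (159 - 150) × 100 / (0 - 150) = -6.0000°C.

-6.00°C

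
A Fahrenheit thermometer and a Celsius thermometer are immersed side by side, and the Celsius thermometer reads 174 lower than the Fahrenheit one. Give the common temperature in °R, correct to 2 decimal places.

Let x be the Fahrenheit reading; then the Celsius reading is 5/9·x - 17.7778.
(5/9·x - 17.7778) - x = -174  ⇒  (-4/9)·x = -156.222  ⇒  x = 351.5000°F.
In Celsius: (351.5 - 32) × 5/9 = 177.5000°C.
In Rankine: 177.5000 × 1.8 + 491.67 = 811.17°R.

811.17°R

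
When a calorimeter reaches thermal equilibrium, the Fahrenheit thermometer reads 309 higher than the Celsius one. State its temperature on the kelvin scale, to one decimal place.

619.4 K

Let x be the Celsius reading; then the Fahrenheit reading is 1.8·x + 32.
(1.8·x + 32) - x = 309  ⇒  (0.8)·x = 277  ⇒  x = 346.2500°C.
In kelvin: 346.2500 + 273.15 = 619.4 K.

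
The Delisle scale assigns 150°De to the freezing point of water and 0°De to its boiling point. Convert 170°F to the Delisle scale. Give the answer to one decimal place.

35.0°De

First in Celsius: (170 - 32) × 5/9 = 76.6667°C.
Linearly onto the Delisle scale: 150 + (76.6667 / 100) × (0 - 150) = 35.0°De.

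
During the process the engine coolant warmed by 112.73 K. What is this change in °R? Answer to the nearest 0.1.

Only the scale ratio 1.8 matters for a change in temperature.
112.73 × 1.8 = 202.9.

202.9°R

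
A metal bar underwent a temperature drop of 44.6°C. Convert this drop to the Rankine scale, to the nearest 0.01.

80.28°R

Only the scale ratio 1.8 matters for a change in temperature.
44.6 × 1.8 = 80.28.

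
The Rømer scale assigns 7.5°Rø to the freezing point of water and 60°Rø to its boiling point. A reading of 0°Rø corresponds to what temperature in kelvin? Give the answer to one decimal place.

Linear interpolation between the fixed points: C = (0 - 7.5) × 100 / (60 - 7.5) = -14.2857°C.
Then -14.2857 + 273.15 = 258.9 K.

258.9 K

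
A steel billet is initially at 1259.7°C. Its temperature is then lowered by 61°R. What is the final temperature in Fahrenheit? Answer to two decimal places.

The 61°R change is an interval, so only the factor 5/9 applies: -61 × 5/9 = -33.8889°C.
Final Celsius temperature: 1259.7000 - 33.8889 = 1225.8111°C.
In Fahrenheit: 1225.8111 × 1.8 + 32 = 2238.46°F.

2238.46°F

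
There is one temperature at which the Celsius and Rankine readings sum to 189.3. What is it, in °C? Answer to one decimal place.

Let C be the Celsius reading. The Rankine reading is R = 1.8·C + 491.67.
Require C + R = 189.3: (2.8)·C + 491.67 = 189.3.
C = (189.3 - 491.67) / (2.8) = -108.0.

-108.0°C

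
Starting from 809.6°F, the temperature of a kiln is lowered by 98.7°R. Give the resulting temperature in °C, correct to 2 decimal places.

Initial temperature in Celsius: (809.6 - 32) × 5/9 = 432.0000°C.
The 98.7°R change is an interval, so only the factor 5/9 applies: -98.7 × 5/9 = -54.8333°C.
Final Celsius temperature: 432.0000 - 54.8333 = 377.1667°C.

377.17°C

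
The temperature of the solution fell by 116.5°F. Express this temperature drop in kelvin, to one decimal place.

64.7 K

For a temperature interval the offset drops out; only the factor 5/9 applies.
116.5 × 5/9 = 64.7.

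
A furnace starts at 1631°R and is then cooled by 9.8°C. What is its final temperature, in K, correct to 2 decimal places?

Initial temperature in Celsius: (1631 - 491.67) × 5/9 = 632.9611°C.
Final Celsius temperature: 632.9611 - 9.8000 = 623.1611°C.
In kelvin: 623.1611 + 273.15 = 896.31 K.

896.31 K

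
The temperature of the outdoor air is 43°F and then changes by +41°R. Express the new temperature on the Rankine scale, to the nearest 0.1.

543.7°R

Initial temperature in Celsius: (43 - 32) × 5/9 = 6.1111°C.
The 41°R change is an interval, so only the factor 5/9 applies: +41 × 5/9 = +22.7778°C.
Final Celsius temperature: 6.1111 + 22.7778 = 28.8889°C.
In Rankine: 28.8889 × 1.8 + 491.67 = 543.7°R.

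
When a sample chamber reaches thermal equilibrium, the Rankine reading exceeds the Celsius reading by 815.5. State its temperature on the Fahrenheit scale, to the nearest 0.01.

760.62°F

Let x be the Celsius reading; then the Rankine reading is 1.8·x + 491.67.
(1.8·x + 491.67) - x = 815.5  ⇒  (0.8)·x = 323.83  ⇒  x = 404.7875°C.
In Fahrenheit: 404.7875 × 1.8 + 32 = 760.62°F.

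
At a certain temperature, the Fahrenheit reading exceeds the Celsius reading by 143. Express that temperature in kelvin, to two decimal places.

Let x be the Celsius reading; then the Fahrenheit reading is 1.8·x + 32.
(1.8·x + 32) - x = 143  ⇒  (0.8)·x = 111  ⇒  x = 138.7500°C.
In kelvin: 138.7500 + 273.15 = 411.90 K.

411.90 K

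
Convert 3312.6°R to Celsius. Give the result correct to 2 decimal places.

1567.18°C

In Celsius: (3312.6 - 491.67) × 5/9 = 1567.1833°C.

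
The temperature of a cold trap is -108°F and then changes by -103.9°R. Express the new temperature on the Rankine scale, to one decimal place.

Initial temperature in Celsius: (-108 - 32) × 5/9 = -77.7778°C.
The 103.9°R change is an interval, so only the factor 5/9 applies: -103.9 × 5/9 = -57.7222°C.
Final Celsius temperature: -77.7778 - 57.7222 = -135.5000°C.
In Rankine: -135.5000 × 1.8 + 491.67 = 247.8°R.

247.8°R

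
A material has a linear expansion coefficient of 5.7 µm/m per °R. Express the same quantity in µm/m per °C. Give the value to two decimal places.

10.26 µm/m per °C

Since only a temperature interval is involved, the additive offset between the scales drops out.
A change of 1°C is a change of 1.8°R, so per °C the value is 5.7 × 1.8 = 10.26.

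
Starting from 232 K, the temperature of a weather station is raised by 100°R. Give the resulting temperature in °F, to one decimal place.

57.9°F

Initial temperature in Celsius: 232 - 273.15 = -41.1500°C.
The 100°R change is an interval, so only the factor 5/9 applies: +100 × 5/9 = +55.5556°C.
Final Celsius temperature: -41.1500 + 55.5556 = 14.4056°C.
In Fahrenheit: 14.4056 × 1.8 + 32 = 57.9°F.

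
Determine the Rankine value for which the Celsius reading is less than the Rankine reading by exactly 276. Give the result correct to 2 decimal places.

Let R be the Rankine reading. The Celsius reading is C = 5/9·R - 273.15.
Require C - R = -276: (-4/9)·R - 273.15 = -276.
R = (-276 + 273.15) / (-4/9) = 6.41.

6.41°R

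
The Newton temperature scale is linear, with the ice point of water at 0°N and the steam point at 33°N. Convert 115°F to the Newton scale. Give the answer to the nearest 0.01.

15.22°N

First in Celsius: (115 - 32) × 5/9 = 46.1111°C.
Linearly onto the Newton scale: 0 + (46.1111 / 100) × (33 - 0) = 15.22°N.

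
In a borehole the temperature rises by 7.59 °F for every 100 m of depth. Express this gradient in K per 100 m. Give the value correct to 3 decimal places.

4.217 K/100 m

Since only a temperature interval is involved, the additive offset between the scales drops out.
A change of 1°F is a change of 5/9 K, so 7.59 × 5/9 = 4.217.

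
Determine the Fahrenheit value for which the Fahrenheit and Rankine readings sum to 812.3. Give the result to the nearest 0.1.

176.3°F

Let F be the Fahrenheit reading. The Rankine reading is R = 1·F + 459.67.
Require F + R = 812.3: (2)·F + 459.67 = 812.3.
F = (812.3 - 459.67) / (2) = 176.3.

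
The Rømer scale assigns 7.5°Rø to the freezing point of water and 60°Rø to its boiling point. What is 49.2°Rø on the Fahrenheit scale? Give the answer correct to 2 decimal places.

174.97°F

Linear interpolation between the fixed points: C = (49.2 - 7.5) × 100 / (60 - 7.5) = 79.4286°C.
Then 79.4286 × 1.8 + 32 = 174.97°F.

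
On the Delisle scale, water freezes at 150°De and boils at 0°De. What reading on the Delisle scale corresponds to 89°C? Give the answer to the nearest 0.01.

16.50°De

Linearly onto the Delisle scale: 150 + (89.0000 / 100) × (0 - 150) = 16.50°De.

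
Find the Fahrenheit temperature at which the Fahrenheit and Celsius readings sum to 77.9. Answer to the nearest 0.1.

Let F be the Fahrenheit reading. The Celsius reading is C = 5/9·F - 17.7778.
Require F + C = 77.9: (14/9)·F - 17.7778 = 77.9.
F = (77.9 + 17.7778) / (14/9) = 61.5.

61.5°F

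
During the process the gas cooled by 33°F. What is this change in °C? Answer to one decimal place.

18.3°C

For a temperature interval the offset drops out; only the factor 5/9 applies.
33 × 5/9 = 18.3.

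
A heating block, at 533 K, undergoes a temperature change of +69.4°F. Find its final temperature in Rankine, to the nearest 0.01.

Initial temperature in Celsius: 533 - 273.15 = 259.8500°C.
The 69.4°F change is an interval, so only the factor 5/9 applies: +69.4 × 5/9 = +38.5556°C.
Final Celsius temperature: 259.8500 + 38.5556 = 298.4056°C.
In Rankine: 298.4056 × 1.8 + 491.67 = 1028.80°R.

1028.80°R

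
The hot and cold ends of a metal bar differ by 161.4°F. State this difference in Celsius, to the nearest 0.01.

An interval of 1°F corresponds to 5/9°C.
161.4 × 5/9 = 89.67.

89.67°C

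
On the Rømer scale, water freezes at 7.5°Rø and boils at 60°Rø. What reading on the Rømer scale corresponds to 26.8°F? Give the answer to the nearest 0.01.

First in Celsius: (26.8 - 32) × 5/9 = -2.8889°C.
Linearly onto the Rømer scale: 7.5 + (-2.8889 / 100) × (60 - 7.5) = 5.98°Rø.

5.98°Rø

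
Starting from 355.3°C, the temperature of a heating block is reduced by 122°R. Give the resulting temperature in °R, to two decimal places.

1009.21°R

The 122°R change is an interval, so only the factor 5/9 applies: -122 × 5/9 = -67.7778°C.
Final Celsius temperature: 355.3000 - 67.7778 = 287.5222°C.
In Rankine: 287.5222 × 1.8 + 491.67 = 1009.21°R.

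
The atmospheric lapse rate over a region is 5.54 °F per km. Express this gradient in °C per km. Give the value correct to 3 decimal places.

Since only a temperature interval is involved, the additive offset between the scales drops out.
A change of 1°F is a change of 5/9°C, so 5.54 × 5/9 = 3.078.

3.078 °C/km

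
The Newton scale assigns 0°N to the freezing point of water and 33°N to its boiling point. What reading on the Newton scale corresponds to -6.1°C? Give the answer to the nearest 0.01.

-2.01°N

Linearly onto the Newton scale: 0 + (-6.1000 / 100) × (33 - 0) = -2.01°N.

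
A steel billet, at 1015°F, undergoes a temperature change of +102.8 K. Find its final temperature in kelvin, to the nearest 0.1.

Initial temperature in Celsius: (1015 - 32) × 5/9 = 546.1111°C.
The 102.8 K change is an interval; Kelvin and Celsius degrees are the same size, so ΔC = +102.8°C.
Final Celsius temperature: 546.1111 + 102.8000 = 648.9111°C.
In kelvin: 648.9111 + 273.15 = 922.1 K.

922.1 K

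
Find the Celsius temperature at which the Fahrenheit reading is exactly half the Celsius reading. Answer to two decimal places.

-24.62°C

Let C be the Celsius reading. The Fahrenheit reading is F = 1.8·C + 32.
Require F = 0.5·C: 1.8·C + 32 = 0.5·C.
(1.3)·C = -32  ⇒  C = -24.62.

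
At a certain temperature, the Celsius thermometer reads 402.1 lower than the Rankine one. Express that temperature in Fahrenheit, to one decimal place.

-169.5°F

Let x be the Rankine reading; then the Celsius reading is 5/9·x - 273.15.
(5/9·x - 273.15) - x = -402.1  ⇒  (-4/9)·x = -128.95  ⇒  x = 290.1375°R.
In Celsius: (290.1375 - 491.67) × 5/9 = -111.9625°C.
In Fahrenheit: -111.9625 × 1.8 + 32 = -169.5°F.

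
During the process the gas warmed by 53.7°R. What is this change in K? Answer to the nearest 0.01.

Only the scale ratio 5/9 matters for a change in temperature.
53.7 × 5/9 = 29.83.

29.83 K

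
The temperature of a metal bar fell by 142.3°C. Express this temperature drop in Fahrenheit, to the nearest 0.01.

256.14°F

An interval of 1°C corresponds to 1.8°F.
142.3 × 1.8 = 256.14.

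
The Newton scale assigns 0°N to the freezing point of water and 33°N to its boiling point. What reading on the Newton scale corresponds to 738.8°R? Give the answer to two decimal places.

45.31°N

First in Celsius: (738.8 - 491.67) × 5/9 = 137.2944°C.
Linearly onto the Newton scale: 0 + (137.2944 / 100) × (33 - 0) = 45.31°N.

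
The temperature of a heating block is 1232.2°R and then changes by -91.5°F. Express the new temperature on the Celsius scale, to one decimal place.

360.6°C

Initial temperature in Celsius: (1232.2 - 491.67) × 5/9 = 411.4056°C.
The 91.5°F change is an interval, so only the factor 5/9 applies: -91.5 × 5/9 = -50.8333°C.
Final Celsius temperature: 411.4056 - 50.8333 = 360.5722°C.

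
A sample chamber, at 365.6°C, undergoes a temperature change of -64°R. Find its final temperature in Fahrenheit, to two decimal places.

The 64°R change is an interval, so only the factor 5/9 applies: -64 × 5/9 = -35.5556°C.
Final Celsius temperature: 365.6000 - 35.5556 = 330.0444°C.
In Fahrenheit: 330.0444 × 1.8 + 32 = 626.08°F.

626.08°F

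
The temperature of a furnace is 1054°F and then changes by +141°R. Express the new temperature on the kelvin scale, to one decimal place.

Initial temperature in Celsius: (1054 - 32) × 5/9 = 567.7778°C.
The 141°R change is an interval, so only the factor 5/9 applies: +141 × 5/9 = +78.3333°C.
Final Celsius temperature: 567.7778 + 78.3333 = 646.1111°C.
In kelvin: 646.1111 + 273.15 = 919.3 K.

919.3 K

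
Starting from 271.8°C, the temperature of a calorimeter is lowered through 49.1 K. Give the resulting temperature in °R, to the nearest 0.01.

The 49.1 K change is an interval; Kelvin and Celsius degrees are the same size, so ΔC = -49.1°C.
Final Celsius temperature: 271.8000 - 49.1000 = 222.7000°C.
In Rankine: 222.7000 × 1.8 + 491.67 = 892.53°R.

892.53°R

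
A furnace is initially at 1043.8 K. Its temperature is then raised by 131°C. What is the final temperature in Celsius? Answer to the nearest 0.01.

901.65°C

Initial temperature in Celsius: 1043.8 - 273.15 = 770.6500°C.
Final Celsius temperature: 770.6500 + 131.0000 = 901.6500°C.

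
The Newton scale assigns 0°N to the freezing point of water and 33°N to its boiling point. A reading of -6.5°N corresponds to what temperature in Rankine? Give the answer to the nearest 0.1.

456.2°R

Linear interpolation between the fixed points: C = (-6.5 - 0) × 100 / (33 - 0) = -19.6970°C.
Then -19.6970 × 1.8 + 491.67 = 456.2°R.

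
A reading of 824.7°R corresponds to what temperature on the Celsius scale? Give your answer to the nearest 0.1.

In Celsius: (824.7 - 491.67) × 5/9 = 185.0167°C.

185.0°C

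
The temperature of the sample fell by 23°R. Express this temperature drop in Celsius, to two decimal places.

An interval of 1°R corresponds to 5/9°C.
23 × 5/9 = 12.78.

12.78°C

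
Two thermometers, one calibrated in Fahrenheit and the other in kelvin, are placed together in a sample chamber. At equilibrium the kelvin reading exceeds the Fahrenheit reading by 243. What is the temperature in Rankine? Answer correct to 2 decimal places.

Let x be the Fahrenheit reading; then the kelvin reading is 5/9·x + 255.372.
(5/9·x + 255.372) - x = 243  ⇒  (-4/9)·x = -12.3722  ⇒  x = 27.8375°F.
In Celsius: (27.8375 - 32) × 5/9 = -2.3125°C.
In Rankine: -2.3125 × 1.8 + 491.67 = 487.51°R.

487.51°R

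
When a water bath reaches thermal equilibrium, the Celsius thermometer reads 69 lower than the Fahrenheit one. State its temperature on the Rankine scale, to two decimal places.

574.92°R

Let x be the Fahrenheit reading; then the Celsius reading is 5/9·x - 17.7778.
(5/9·x - 17.7778) - x = -69  ⇒  (-4/9)·x = -51.2222  ⇒  x = 115.2500°F.
In Celsius: (115.25 - 32) × 5/9 = 46.2500°C.
In Rankine: 46.2500 × 1.8 + 491.67 = 574.92°R.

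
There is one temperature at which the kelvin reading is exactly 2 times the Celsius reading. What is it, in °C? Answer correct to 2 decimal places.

Let C be the Celsius reading. The kelvin reading is K = 1·C + 273.15.
Require K = 2·C: 1·C + 273.15 = 2·C.
(-1)·C = -273.15  ⇒  C = 273.15.

273.15°C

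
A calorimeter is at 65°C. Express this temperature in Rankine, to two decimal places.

608.67°R

In Rankine: 65.0000 × 1.8 + 491.67 = 608.67°R.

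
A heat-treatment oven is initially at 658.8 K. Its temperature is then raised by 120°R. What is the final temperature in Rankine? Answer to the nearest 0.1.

1305.8°R

Initial temperature in Celsius: 658.8 - 273.15 = 385.6500°C.
The 120°R change is an interval, so only the factor 5/9 applies: +120 × 5/9 = +66.6667°C.
Final Celsius temperature: 385.6500 + 66.6667 = 452.3167°C.
In Rankine: 452.3167 × 1.8 + 491.67 = 1305.8°R.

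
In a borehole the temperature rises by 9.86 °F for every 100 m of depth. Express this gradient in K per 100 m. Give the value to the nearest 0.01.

5.48 K/100 m

The quantity depends on a temperature interval, so only the ratio of degree sizes applies; the offset between the scales is irrelevant.
A change of 1°F is a change of 5/9 K, so 9.86 × 5/9 = 5.48.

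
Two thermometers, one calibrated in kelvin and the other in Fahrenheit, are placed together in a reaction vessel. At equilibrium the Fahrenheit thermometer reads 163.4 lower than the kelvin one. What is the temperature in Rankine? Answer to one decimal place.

Let x be the kelvin reading; then the Fahrenheit reading is 1.8·x - 459.67.
(1.8·x - 459.67) - x = -163.4  ⇒  (0.8)·x = 296.27  ⇒  x = 370.3375 K.
In Celsius: 370.3375 - 273.15 = 97.1875°C.
In Rankine: 97.1875 × 1.8 + 491.67 = 666.6°R.

666.6°R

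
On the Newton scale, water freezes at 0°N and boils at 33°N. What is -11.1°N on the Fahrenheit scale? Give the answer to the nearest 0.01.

-28.55°F

Linear interpolation between the fixed points: C = (-11.1 - 0) × 100 / (33 - 0) = -33.6364°C.
Then -33.6364 × 1.8 + 32 = -28.55°F.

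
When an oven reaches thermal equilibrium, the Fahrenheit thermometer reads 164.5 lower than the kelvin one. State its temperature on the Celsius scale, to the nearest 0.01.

Let x be the kelvin reading; then the Fahrenheit reading is 1.8·x - 459.67.
(1.8·x - 459.67) - x = -164.5  ⇒  (0.8)·x = 295.17  ⇒  x = 368.9625 K.
In Celsius: 368.9625 - 273.15 = 95.81°C.

95.81°C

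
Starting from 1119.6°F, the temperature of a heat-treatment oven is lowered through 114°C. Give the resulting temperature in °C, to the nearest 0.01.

Initial temperature in Celsius: (1119.6 - 32) × 5/9 = 604.2222°C.
Final Celsius temperature: 604.2222 - 114.0000 = 490.2222°C.

490.22°C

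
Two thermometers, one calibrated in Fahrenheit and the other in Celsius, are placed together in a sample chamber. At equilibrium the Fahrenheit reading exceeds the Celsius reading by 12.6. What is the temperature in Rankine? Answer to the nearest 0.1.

448.0°R

Let x be the Fahrenheit reading; then the Celsius reading is 5/9·x - 17.7778.
(5/9·x - 17.7778) - x = -12.6  ⇒  (-4/9)·x = 5.17778  ⇒  x = -11.6500°F.
In Celsius: (-11.65 - 32) × 5/9 = -24.2500°C.
In Rankine: -24.2500 × 1.8 + 491.67 = 448.0°R.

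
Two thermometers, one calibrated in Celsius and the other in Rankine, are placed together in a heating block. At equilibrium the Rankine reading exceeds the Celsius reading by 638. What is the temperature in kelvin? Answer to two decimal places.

Let x be the Celsius reading; then the Rankine reading is 1.8·x + 491.67.
(1.8·x + 491.67) - x = 638  ⇒  (0.8)·x = 146.33  ⇒  x = 182.9125°C.
In kelvin: 182.9125 + 273.15 = 456.06 K.

456.06 K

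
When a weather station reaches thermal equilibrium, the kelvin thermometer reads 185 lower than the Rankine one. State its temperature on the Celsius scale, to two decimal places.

Let x be the Rankine reading; then the kelvin reading is 5/9·x.
(5/9·x) - x = -185  ⇒  (-4/9)·x = -185  ⇒  x = 416.2500°R.
In Celsius: (416.25 - 491.67) × 5/9 = -41.90°C.

-41.90°C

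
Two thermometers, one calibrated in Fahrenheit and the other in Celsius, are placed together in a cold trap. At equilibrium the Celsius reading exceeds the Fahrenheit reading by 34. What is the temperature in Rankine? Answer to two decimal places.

343.17°R

Let x be the Fahrenheit reading; then the Celsius reading is 5/9·x - 17.7778.
(5/9·x - 17.7778) - x = 34  ⇒  (-4/9)·x = 51.7778  ⇒  x = -116.5000°F.
In Celsius: (-116.5 - 32) × 5/9 = -82.5000°C.
In Rankine: -82.5000 × 1.8 + 491.67 = 343.17°R.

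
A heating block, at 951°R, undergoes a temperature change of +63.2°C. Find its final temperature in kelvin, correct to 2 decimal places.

Initial temperature in Celsius: (951 - 491.67) × 5/9 = 255.1833°C.
Final Celsius temperature: 255.1833 + 63.2000 = 318.3833°C.
In kelvin: 318.3833 + 273.15 = 591.53 K.

591.53 K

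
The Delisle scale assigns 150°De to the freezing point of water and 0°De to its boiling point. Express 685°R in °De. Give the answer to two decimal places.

-11.11°De

First in Celsius: (685 - 491.67) × 5/9 = 107.4056°C.
Linearly onto the Delisle scale: 150 + (107.4056 / 100) × (0 - 150) = -11.11°De.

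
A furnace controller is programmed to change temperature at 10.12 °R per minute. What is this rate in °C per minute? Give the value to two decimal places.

5.62 °C/minute

Since only a temperature interval is involved, the additive offset between the scales drops out.
A change of 1°R is a change of 5/9°C, so 10.12 × 5/9 = 5.62.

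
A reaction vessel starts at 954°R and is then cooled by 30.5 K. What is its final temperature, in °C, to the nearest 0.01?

226.35°C

Initial temperature in Celsius: (954 - 491.67) × 5/9 = 256.8500°C.
The 30.5 K change is an interval; Kelvin and Celsius degrees are the same size, so ΔC = -30.5°C.
Final Celsius temperature: 256.8500 - 30.5000 = 226.3500°C.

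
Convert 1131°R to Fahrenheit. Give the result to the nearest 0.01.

In Celsius: (1131 - 491.67) × 5/9 = 355.1833°C.
In Fahrenheit: 355.1833 × 1.8 + 32 = 671.33°F.

671.33°F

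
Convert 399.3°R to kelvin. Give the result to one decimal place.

In Celsius: (399.3 - 491.67) × 5/9 = -51.3167°C.
In kelvin: -51.3167 + 273.15 = 221.8 K.

221.8 K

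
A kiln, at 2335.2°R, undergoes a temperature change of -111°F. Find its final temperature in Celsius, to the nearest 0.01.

962.52°C

Initial temperature in Celsius: (2335.2 - 491.67) × 5/9 = 1024.1833°C.
The 111°F change is an interval, so only the factor 5/9 applies: -111 × 5/9 = -61.6667°C.
Final Celsius temperature: 1024.1833 - 61.6667 = 962.5167°C.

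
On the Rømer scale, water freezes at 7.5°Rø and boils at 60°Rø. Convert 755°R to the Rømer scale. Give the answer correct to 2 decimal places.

First in Celsius: (755 - 491.67) × 5/9 = 146.2944°C.
Linearly onto the Rømer scale: 7.5 + (146.2944 / 100) × (60 - 7.5) = 84.30°Rø.

84.30°Rø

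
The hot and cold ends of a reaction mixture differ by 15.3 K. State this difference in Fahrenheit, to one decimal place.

For a temperature interval the offset drops out; only the factor 1.8 applies.
15.3 × 1.8 = 27.5.

27.5°F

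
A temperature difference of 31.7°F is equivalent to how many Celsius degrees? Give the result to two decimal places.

17.61°C

For a temperature interval the offset drops out; only the factor 5/9 applies.
31.7 × 5/9 = 17.61.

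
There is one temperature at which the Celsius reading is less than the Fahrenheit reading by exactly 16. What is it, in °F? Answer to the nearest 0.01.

Let F be the Fahrenheit reading. The Celsius reading is C = 5/9·F - 17.7778.
Require C - F = -16: (-4/9)·F - 17.7778 = -16.
F = (-16 + 17.7778) / (-4/9) = -4.00.

-4.00°F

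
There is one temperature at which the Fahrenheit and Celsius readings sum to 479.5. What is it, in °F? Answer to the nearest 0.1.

Let F be the Fahrenheit reading. The Celsius reading is C = 5/9·F - 17.7778.
Require F + C = 479.5: (14/9)·F - 17.7778 = 479.5.
F = (479.5 + 17.7778) / (14/9) = 319.7.

319.7°F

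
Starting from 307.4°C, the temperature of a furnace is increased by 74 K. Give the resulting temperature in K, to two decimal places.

654.55 K

The 74 K change is an interval; Kelvin and Celsius degrees are the same size, so ΔC = +74°C.
Final Celsius temperature: 307.4000 + 74.0000 = 381.4000°C.
In kelvin: 381.4000 + 273.15 = 654.55 K.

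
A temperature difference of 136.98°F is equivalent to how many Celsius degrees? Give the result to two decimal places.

For a temperature interval the offset drops out; only the factor 5/9 applies.
136.98 × 5/9 = 76.10.

76.10°C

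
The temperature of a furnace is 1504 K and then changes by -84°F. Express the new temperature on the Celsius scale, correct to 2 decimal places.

Initial temperature in Celsius: 1504 - 273.15 = 1230.8500°C.
The 84°F change is an interval, so only the factor 5/9 applies: -84 × 5/9 = -46.6667°C.
Final Celsius temperature: 1230.8500 - 46.6667 = 1184.1833°C.

1184.18°C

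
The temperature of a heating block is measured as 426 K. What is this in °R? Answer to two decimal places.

In Celsius: 426 - 273.15 = 152.8500°C.
In Rankine: 152.8500 × 1.8 + 491.67 = 766.80°R.

766.80°R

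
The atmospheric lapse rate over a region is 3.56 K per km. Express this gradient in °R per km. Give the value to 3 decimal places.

Since only a temperature interval is involved, the additive offset between the scales drops out.
A change of 1 K is a change of 1.8°R, so 3.56 × 1.8 = 6.408.

6.408 °R/km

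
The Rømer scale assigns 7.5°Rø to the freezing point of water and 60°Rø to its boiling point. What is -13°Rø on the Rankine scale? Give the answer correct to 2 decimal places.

421.38°R

Linear interpolation between the fixed points: C = (-13 - 7.5) × 100 / (60 - 7.5) = -39.0476°C.
Then -39.0476 × 1.8 + 491.67 = 421.38°R.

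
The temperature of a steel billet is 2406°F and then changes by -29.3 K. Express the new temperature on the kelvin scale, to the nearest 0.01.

1562.74 K

Initial temperature in Celsius: (2406 - 32) × 5/9 = 1318.8889°C.
The 29.3 K change is an interval; Kelvin and Celsius degrees are the same size, so ΔC = -29.3°C.
Final Celsius temperature: 1318.8889 - 29.3000 = 1289.5889°C.
In kelvin: 1289.5889 + 273.15 = 1562.74 K.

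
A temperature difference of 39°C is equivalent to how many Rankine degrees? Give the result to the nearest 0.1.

70.2°R

An interval of 1°C corresponds to 1.8°R.
39 × 1.8 = 70.2.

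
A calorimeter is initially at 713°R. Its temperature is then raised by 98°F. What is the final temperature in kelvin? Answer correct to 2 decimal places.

Initial temperature in Celsius: (713 - 491.67) × 5/9 = 122.9611°C.
The 98°F change is an interval, so only the factor 5/9 applies: +98 × 5/9 = +54.4444°C.
Final Celsius temperature: 122.9611 + 54.4444 = 177.4056°C.
In kelvin: 177.4056 + 273.15 = 450.56 K.

450.56 K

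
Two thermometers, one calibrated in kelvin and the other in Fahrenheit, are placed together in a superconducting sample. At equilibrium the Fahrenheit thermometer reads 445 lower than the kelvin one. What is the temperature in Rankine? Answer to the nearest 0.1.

Let x be the kelvin reading; then the Fahrenheit reading is 1.8·x - 459.67.
(1.8·x - 459.67) - x = -445  ⇒  (0.8)·x = 14.67  ⇒  x = 18.3375 K.
In Celsius: 18.3375 - 273.15 = -254.8125°C.
In Rankine: -254.8125 × 1.8 + 491.67 = 33.0°R.

33.0°R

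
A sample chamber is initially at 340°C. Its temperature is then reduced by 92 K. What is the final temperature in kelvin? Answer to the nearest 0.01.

The 92 K change is an interval; Kelvin and Celsius degrees are the same size, so ΔC = -92°C.
Final Celsius temperature: 340.0000 - 92.0000 = 248.0000°C.
In kelvin: 248.0000 + 273.15 = 521.15 K.

521.15 K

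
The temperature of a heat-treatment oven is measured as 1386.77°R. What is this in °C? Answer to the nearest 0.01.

In Celsius: (1386.77 - 491.67) × 5/9 = 497.2778°C.

497.28°C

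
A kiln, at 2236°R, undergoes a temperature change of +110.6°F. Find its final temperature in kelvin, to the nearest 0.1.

1303.7 K

Initial temperature in Celsius: (2236 - 491.67) × 5/9 = 969.0722°C.
The 110.6°F change is an interval, so only the factor 5/9 applies: +110.6 × 5/9 = +61.4444°C.
Final Celsius temperature: 969.0722 + 61.4444 = 1030.5167°C.
In kelvin: 1030.5167 + 273.15 = 1303.7 K.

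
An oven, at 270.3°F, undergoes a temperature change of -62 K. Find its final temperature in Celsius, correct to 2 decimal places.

Initial temperature in Celsius: (270.3 - 32) × 5/9 = 132.3889°C.
The 62 K change is an interval; Kelvin and Celsius degrees are the same size, so ΔC = -62°C.
Final Celsius temperature: 132.3889 - 62.0000 = 70.3889°C.

70.39°C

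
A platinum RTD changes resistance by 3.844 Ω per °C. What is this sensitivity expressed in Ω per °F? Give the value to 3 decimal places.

Since only a temperature interval is involved, the additive offset between the scales drops out.
A change of 1°F is a change of 5/9°C, so per °F the value is 3.844 × 5/9 = 2.136.

2.136 Ω per °F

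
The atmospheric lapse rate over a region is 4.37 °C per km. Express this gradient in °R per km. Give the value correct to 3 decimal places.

7.866 °R/km

The quantity depends on a temperature interval, so only the ratio of degree sizes applies; the offset between the scales is irrelevant.
A change of 1°C is a change of 1.8°R, so 4.37 × 1.8 = 7.866.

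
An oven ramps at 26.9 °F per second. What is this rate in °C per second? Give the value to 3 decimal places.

14.944 °C/second

The quantity depends on a temperature interval, so only the ratio of degree sizes applies; the offset between the scales is irrelevant.
A change of 1°F is a change of 5/9°C, so 26.9 × 5/9 = 14.944.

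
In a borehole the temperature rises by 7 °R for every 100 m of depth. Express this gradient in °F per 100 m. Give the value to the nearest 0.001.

The quantity depends on a temperature interval, so only the ratio of degree sizes applies; the offset between the scales is irrelevant.
A change of 1°R is a change of 1°F, so 7 × 1 = 7.000.

7.000 °F/100 m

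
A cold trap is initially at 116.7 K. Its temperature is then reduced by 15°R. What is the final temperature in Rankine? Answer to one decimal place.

195.1°R

Initial temperature in Celsius: 116.7 - 273.15 = -156.4500°C.
The 15°R change is an interval, so only the factor 5/9 applies: -15 × 5/9 = -8.3333°C.
Final Celsius temperature: -156.4500 - 8.3333 = -164.7833°C.
In Rankine: -164.7833 × 1.8 + 491.67 = 195.1°R.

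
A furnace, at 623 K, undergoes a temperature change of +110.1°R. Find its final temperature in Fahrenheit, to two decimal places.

Initial temperature in Celsius: 623 - 273.15 = 349.8500°C.
The 110.1°R change is an interval, so only the factor 5/9 applies: +110.1 × 5/9 = +61.1667°C.
Final Celsius temperature: 349.8500 + 61.1667 = 411.0167°C.
In Fahrenheit: 411.0167 × 1.8 + 32 = 771.83°F.

771.83°F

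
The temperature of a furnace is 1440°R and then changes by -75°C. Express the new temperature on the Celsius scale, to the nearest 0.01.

Initial temperature in Celsius: (1440 - 491.67) × 5/9 = 526.8500°C.
Final Celsius temperature: 526.8500 - 75.0000 = 451.8500°C.

451.85°C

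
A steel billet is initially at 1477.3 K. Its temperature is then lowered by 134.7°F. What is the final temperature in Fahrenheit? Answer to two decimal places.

Initial temperature in Celsius: 1477.3 - 273.15 = 1204.1500°C.
The 134.7°F change is an interval, so only the factor 5/9 applies: -134.7 × 5/9 = -74.8333°C.
Final Celsius temperature: 1204.1500 - 74.8333 = 1129.3167°C.
In Fahrenheit: 1129.3167 × 1.8 + 32 = 2064.77°F.

2064.77°F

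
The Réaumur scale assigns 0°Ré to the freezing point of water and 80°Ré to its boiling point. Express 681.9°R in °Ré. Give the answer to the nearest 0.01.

First in Celsius: (681.9 - 491.67) × 5/9 = 105.6833°C.
Linearly onto the Réaumur scale: 0 + (105.6833 / 100) × (80 - 0) = 84.55°Ré.

84.55°Ré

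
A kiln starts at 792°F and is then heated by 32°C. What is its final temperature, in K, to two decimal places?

Initial temperature in Celsius: (792 - 32) × 5/9 = 422.2222°C.
Final Celsius temperature: 422.2222 + 32.0000 = 454.2222°C.
In kelvin: 454.2222 + 273.15 = 727.37 K.

727.37 K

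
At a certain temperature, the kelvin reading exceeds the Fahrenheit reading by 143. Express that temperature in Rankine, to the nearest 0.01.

712.51°R

Let x be the Fahrenheit reading; then the kelvin reading is 5/9·x + 255.372.
(5/9·x + 255.372) - x = 143  ⇒  (-4/9)·x = -112.372  ⇒  x = 252.8375°F.
In Celsius: (252.8375 - 32) × 5/9 = 122.6875°C.
In Rankine: 122.6875 × 1.8 + 491.67 = 712.51°R.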